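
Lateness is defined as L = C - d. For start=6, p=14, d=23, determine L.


Completion = 6 + 14 = 20
Lateness = C - d = 20 - 23
= -3


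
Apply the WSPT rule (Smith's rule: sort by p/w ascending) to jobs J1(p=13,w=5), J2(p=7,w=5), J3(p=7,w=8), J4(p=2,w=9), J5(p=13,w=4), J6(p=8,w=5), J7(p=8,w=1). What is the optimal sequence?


WSPT (Smith's rule): sort by p/w ascending
  J4: p/w = 2/9 = 0.222
  J3: p/w = 7/8 = 0.875
  J2: p/w = 7/5 = 1.400
  J6: p/w = 8/5 = 1.600
  J1: p/w = 13/5 = 2.600
  J5: p/w = 13/4 = 3.250
  J7: p/w = 8/1 = 8.000
Order: J4 → J3 → J2 → J6 → J1 → J5 → J7


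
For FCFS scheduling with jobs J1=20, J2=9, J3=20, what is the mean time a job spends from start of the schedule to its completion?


Completion times:
  J1: completes at 20
  J2: completes at 29
  J3: completes at 49
Sum = 98
Average = 98/3
= 32.67


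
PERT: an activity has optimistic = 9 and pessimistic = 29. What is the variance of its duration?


σ² = ((p - o) / 6)² = (p - o)² / 36
= (29 - 9)² / 36
= 20² / 36
= 400 / 36
= 11.1111


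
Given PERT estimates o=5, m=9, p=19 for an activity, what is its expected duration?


te = (o + 4m + p) / 6
= (5 + 4×9 + 19) / 6
= (5 + 36 + 19) / 6
= 60 / 6
= 10.00


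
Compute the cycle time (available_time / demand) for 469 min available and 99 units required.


Cycle time = available time / demand
= 469 / 99
= 4.74 min/unit


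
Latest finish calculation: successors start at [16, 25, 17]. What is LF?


LF = min of all successor start times
Successors start at: [16, 25, 17]
LF = min(16, 25, 17)
= 16


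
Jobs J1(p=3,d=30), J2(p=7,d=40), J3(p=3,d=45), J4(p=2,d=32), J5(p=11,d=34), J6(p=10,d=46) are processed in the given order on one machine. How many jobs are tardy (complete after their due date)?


Completion vs due date:
  J1: C=3, d=30 → on time
  J2: C=10, d=40 → on time
  J3: C=13, d=45 → on time
  J4: C=15, d=32 → on time
  J5: C=26, d=34 → on time
  J6: C=36, d=46 → on time
Tardy jobs: none
Count = 0


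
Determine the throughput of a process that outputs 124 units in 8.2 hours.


Throughput = units / time
= 124 / 8.2
= 15.1 units/hour


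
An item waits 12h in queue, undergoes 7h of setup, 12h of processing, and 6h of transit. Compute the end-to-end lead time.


Lead time = queue + setup + processing + transit
= 12 + 7 + 12 + 6
= 37 hours


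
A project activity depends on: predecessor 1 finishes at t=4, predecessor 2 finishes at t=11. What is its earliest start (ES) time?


ES = max of all predecessor completion times
Predecessors: [4, 11]
ES = max(4, 11)
= 11


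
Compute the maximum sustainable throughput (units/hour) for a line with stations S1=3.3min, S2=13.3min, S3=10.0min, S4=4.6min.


Bottleneck = longest station time
Station times: [3.3, 13.3, 10.0, 4.6]
Max = 13.3 min
Rate = 60 / 13.3
= 4.51 units/hour (bottleneck: 13.3min)


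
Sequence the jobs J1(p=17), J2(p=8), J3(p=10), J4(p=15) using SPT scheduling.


SPT: sort by shortest processing time
  J2: p=8
  J3: p=10
  J4: p=15
  J1: p=17
Order: J2 → J3 → J4 → J1


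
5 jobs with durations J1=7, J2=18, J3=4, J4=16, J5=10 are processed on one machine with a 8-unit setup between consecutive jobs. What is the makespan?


Makespan = Σ processing + (n-1) × setup
= (7 + 18 + 4 + 16 + 10) + (5-1)×8
= 55 + 32
= 87 time units


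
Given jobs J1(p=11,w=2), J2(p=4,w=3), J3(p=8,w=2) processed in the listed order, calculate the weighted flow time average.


Completion times:
  J1: C=11, w×C=2×11=22
  J2: C=15, w×C=3×15=45
  J3: C=23, w×C=2×23=46
Sum w×C = 113
Sum w = 7
Weighted avg = 113/7
= 16.14


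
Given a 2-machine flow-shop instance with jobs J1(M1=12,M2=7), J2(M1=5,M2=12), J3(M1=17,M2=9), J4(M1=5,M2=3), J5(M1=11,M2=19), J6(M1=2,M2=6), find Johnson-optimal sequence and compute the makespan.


Johnson's rule:
Group 1 (M1≤M2, sort by M1): ['J6', 'J2', 'J5']
Group 2 (M1>M2, sort desc M2): ['J3', 'J1', 'J4']
Sequence: J6 → J2 → J5 → J3 → J1 → J4
Makespan calculation:
  J6: M1 done=2, M2 done=8
  J2: M1 done=7, M2 done=20
  J5: M1 done=18, M2 done=39
  J3: M1 done=35, M2 done=48
  J1: M1 done=47, M2 done=55
  J4: M1 done=52, M2 done=58
= Sequence: J6 → J2 → J5 → J3 → J1 → J4, Makespan: 58


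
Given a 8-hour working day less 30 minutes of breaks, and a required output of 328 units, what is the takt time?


Available = 8×60 - 30 = 450 min
Takt time = 450 / 328
= 1.37 min/unit


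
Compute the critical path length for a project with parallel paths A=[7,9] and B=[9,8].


Path A: 7 + 9 = 16
Path B: 9 + 8 = 17
Critical path = longest = max(16, 17)
= 17 (Path B)


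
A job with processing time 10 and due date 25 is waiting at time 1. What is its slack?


Slack = due - current_time - processing
= 25 - 1 - 10
= 14


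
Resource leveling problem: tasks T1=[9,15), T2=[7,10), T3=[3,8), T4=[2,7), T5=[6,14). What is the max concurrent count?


Check each time point for overlaps:
  t=6: 3 tasks active (T3, T4, T5)
Max concurrent = 3


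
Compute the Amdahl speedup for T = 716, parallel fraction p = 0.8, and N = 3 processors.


Amdahl's law: T_p = T × ((1-p) + p/N)
= 716 × ((1-0.8) + 0.8/3)
= 716 × (0.20 + 0.2667)
= 716 × 0.4667
= 334.13
Speedup = 716/334.13
= 2.14×


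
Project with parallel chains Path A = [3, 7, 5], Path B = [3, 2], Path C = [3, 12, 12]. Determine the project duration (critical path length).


Path A: 3 + 7 + 5 = 15
Path B: 3 + 2 = 5
Path C: 3 + 12 + 12 = 27
Critical path = longest = max(15, 5, 27)
= 27 (Path C)


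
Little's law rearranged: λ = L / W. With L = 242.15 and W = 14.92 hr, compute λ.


Little's law: L = λW → λ = L / W
= 242.15 / 14.92
= 16.23 per hour


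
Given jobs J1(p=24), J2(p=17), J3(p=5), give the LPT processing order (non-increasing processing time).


LPT: sort by longest processing time first
  J1: p=24
  J2: p=17
  J3: p=5
Order: J1 → J2 → J3


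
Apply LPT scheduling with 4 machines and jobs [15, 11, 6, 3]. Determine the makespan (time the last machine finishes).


Jobs (LPT sorted): [15, 11, 6, 3]
Machines: 4
  J=15 → Machine 1 (load: 0+15=15)
  J=11 → Machine 2 (load: 0+11=11)
  J=6 → Machine 3 (load: 0+6=6)
  J=3 → Machine 4 (load: 0+3=3)
Machine loads: [15, 11, 6, 3]
Makespan = max = 15 time units


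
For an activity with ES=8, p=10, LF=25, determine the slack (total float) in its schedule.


EF = ES + duration = 8 + 10 = 18
LS = LF - duration = 25 - 10 = 15
Total Float = LF - EF = 25 - 18
(or LS - ES = 15 - 8)
= 7


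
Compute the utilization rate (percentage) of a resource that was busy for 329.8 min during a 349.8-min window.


Utilization = busy / total × 100
= 329.8 / 349.8 × 100
= 94.3%


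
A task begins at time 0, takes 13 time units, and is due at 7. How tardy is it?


Completion = start + processing = 0 + 13 = 13
Tardiness = max(0, C - d) = max(0, 13 - 7)
= max(0, 6)
= 6


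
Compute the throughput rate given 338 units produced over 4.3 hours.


Throughput = units / time
= 338 / 4.3
= 78.6 units/hour


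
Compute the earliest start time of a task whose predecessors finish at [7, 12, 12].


ES = max of all predecessor completion times
Predecessors: [7, 12, 12]
ES = max(7, 12, 12)
= 12


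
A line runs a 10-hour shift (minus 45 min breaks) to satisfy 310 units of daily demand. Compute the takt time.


Available = 10×60 - 45 = 555 min
Takt time = 555 / 310
= 1.79 min/unit


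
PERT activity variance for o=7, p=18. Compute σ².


σ² = ((p - o) / 6)² = (p - o)² / 36
= (18 - 7)² / 36
= 11² / 36
= 121 / 36
= 3.3611


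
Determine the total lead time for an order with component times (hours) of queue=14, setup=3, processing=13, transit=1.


Lead time = queue + setup + processing + transit
= 14 + 3 + 13 + 1
= 31 hours


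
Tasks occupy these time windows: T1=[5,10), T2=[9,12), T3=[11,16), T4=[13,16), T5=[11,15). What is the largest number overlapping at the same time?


Check each time point for overlaps:
  t=11: 3 tasks active (T2, T3, T5)
Max concurrent = 3


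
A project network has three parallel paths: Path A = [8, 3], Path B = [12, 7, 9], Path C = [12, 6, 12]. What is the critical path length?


Path A: 8 + 3 = 11
Path B: 12 + 7 + 9 = 28
Path C: 12 + 6 + 12 = 30
Critical path = longest = max(11, 28, 30)
= 30 (Path C)


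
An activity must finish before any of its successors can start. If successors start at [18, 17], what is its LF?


LF = min of all successor start times
Successors start at: [18, 17]
LF = min(18, 17)
= 17


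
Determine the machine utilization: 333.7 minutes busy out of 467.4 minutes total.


Utilization = busy / total × 100
= 333.7 / 467.4 × 100
= 71.4%


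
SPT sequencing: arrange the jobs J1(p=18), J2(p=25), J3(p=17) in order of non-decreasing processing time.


SPT: sort by shortest processing time
  J3: p=17
  J1: p=18
  J2: p=25
Order: J3 → J1 → J2


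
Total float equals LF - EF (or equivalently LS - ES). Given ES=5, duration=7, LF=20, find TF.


EF = ES + duration = 5 + 7 = 12
LS = LF - duration = 20 - 7 = 13
Total Float = LF - EF = 20 - 12
(or LS - ES = 13 - 5)
= 8


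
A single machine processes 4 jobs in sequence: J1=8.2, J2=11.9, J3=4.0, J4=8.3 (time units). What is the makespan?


Sequential makespan: sum all processing times
= 8.2 + 11.9 + 4.0 + 8.3
= 32.4 time units


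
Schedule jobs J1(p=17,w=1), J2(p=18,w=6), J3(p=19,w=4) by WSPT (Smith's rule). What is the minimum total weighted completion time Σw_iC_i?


WSPT order (by p/w): J2 → J3 → J1
  J2: C=18, w·C=6×18=108
  J3: C=37, w·C=4×37=148
  J1: C=54, w·C=1×54=54
Σ w·C = 310
= 310


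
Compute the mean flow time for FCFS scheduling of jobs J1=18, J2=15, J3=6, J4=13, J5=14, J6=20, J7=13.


Completion times:
  J1: completes at 18
  J2: completes at 33
  J3: completes at 39
  J4: completes at 52
  J5: completes at 66
  J6: completes at 86
  J7: completes at 99
Sum = 393
Average = 393/7
= 56.14


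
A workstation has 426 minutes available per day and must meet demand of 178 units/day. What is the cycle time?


Cycle time = available time / demand
= 426 / 178
= 2.39 min/unit


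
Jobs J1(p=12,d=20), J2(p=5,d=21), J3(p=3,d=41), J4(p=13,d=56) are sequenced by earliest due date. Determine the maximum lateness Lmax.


EDD order: J1 → J2 → J3 → J4
Completion and lateness:
  J1: C=12, d=20, L=12-20=-8
  J2: C=17, d=21, L=17-21=-4
  J3: C=20, d=41, L=20-41=-21
  J4: C=33, d=56, L=33-56=-23
Lmax = max(-8, -4, -21, -23)
= -4


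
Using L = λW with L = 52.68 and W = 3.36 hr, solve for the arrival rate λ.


Little's law: L = λW → λ = L / W
= 52.68 / 3.36
= 15.68 per hour


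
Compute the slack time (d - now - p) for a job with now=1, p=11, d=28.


Slack = due - current_time - processing
= 28 - 1 - 11
= 16


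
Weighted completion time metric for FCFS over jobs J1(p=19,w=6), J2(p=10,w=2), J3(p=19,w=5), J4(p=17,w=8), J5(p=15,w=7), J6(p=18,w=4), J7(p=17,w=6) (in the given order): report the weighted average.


Completion times:
  J1: C=19, w×C=6×19=114
  J2: C=29, w×C=2×29=58
  J3: C=48, w×C=5×48=240
  J4: C=65, w×C=8×65=520
  J5: C=80, w×C=7×80=560
  J6: C=98, w×C=4×98=392
  J7: C=115, w×C=6×115=690
Sum w×C = 2574
Sum w = 38
Weighted avg = 2574/38
= 67.74


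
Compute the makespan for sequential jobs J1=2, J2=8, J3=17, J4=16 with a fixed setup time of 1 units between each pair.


Makespan = Σ processing + (n-1) × setup
= (2 + 8 + 17 + 16) + (4-1)×1
= 43 + 3
= 46 time units


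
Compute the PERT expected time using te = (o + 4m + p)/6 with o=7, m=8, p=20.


te = (o + 4m + p) / 6
= (7 + 4×8 + 20) / 6
= (7 + 32 + 20) / 6
= 59 / 6
= 9.83


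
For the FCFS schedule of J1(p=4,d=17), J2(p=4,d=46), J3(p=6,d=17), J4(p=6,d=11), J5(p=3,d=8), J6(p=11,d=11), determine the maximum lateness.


Lateness per job (L = C - d):
  J1: C=4, d=17, L=-13
  J2: C=8, d=46, L=-38
  J3: C=14, d=17, L=-3
  J4: C=20, d=11, L=9
  J5: C=23, d=8, L=15
  J6: C=34, d=11, L=23
Lmax = max(-13, -38, -3, 9, 15, 23)
= 23


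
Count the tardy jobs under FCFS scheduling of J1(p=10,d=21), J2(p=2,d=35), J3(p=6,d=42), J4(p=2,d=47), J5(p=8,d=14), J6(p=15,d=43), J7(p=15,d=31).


Completion vs due date:
  J1: C=10, d=21 → on time
  J2: C=12, d=35 → on time
  J3: C=18, d=42 → on time
  J4: C=20, d=47 → on time
  J5: C=28, d=14 → TARDY
  J6: C=43, d=43 → on time
  J7: C=58, d=31 → TARDY
Tardy jobs: J5, J7
Count = 2


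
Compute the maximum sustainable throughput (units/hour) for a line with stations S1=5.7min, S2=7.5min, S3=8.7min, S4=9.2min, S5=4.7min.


Bottleneck = longest station time
Station times: [5.7, 7.5, 8.7, 9.2, 4.7]
Max = 9.2 min
Rate = 60 / 9.2
= 6.52 units/hour (bottleneck: 9.2min)


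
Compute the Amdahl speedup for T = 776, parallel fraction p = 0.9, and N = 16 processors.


Amdahl's law: T_p = T × ((1-p) + p/N)
= 776 × ((1-0.9) + 0.9/16)
= 776 × (0.10 + 0.0563)
= 776 × 0.1562
= 121.25
Speedup = 776/121.25
= 6.40×


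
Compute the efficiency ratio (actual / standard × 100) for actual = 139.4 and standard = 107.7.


Efficiency = (actual / standard) × 100
= (139.4 / 107.7) × 100
= 129.4%


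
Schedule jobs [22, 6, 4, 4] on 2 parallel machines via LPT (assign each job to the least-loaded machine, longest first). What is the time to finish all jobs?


Jobs (LPT sorted): [22, 6, 4, 4]
Machines: 2
  J=22 → Machine 1 (load: 0+22=22)
  J=6 → Machine 2 (load: 0+6=6)
  J=4 → Machine 2 (load: 6+4=10)
  J=4 → Machine 2 (load: 10+4=14)
Machine loads: [22, 14]
Makespan = max = 22 time units


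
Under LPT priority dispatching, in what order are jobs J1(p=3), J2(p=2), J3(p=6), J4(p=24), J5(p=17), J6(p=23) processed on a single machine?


LPT: sort by longest processing time first
  J4: p=24
  J6: p=23
  J5: p=17
  J3: p=6
  J1: p=3
  J2: p=2
Order: J4 → J6 → J5 → J3 → J1 → J2


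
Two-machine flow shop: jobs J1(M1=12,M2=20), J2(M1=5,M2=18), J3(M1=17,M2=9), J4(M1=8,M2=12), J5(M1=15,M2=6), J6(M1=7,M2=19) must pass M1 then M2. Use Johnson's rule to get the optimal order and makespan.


Johnson's rule:
Group 1 (M1≤M2, sort by M1): ['J2', 'J6', 'J4', 'J1']
Group 2 (M1>M2, sort desc M2): ['J3', 'J5']
Sequence: J2 → J6 → J4 → J1 → J3 → J5
Makespan calculation:
  J2: M1 done=5, M2 done=23
  J6: M1 done=12, M2 done=42
  J4: M1 done=20, M2 done=54
  J1: M1 done=32, M2 done=74
  J3: M1 done=49, M2 done=83
  J5: M1 done=64, M2 done=89
= Sequence: J2 → J6 → J4 → J1 → J3 → J5, Makespan: 89


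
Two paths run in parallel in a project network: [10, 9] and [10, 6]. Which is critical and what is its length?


Path A: 10 + 9 = 19
Path B: 10 + 6 = 16
Critical path = longest = max(19, 16)
= 19 (Path A)


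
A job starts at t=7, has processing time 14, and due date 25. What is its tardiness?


Completion = start + processing = 7 + 14 = 21
Tardiness = max(0, C - d) = max(0, 21 - 25)
= max(0, -4)
= 0


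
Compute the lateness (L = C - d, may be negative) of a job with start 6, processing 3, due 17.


Completion = 6 + 3 = 9
Lateness = C - d = 9 - 17
= -8


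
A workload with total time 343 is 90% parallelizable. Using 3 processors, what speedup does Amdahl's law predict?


Amdahl's law: T_p = T × ((1-p) + p/N)
= 343 × ((1-0.9) + 0.9/3)
= 343 × (0.10 + 0.3000)
= 343 × 0.4000
= 137.20
Speedup = 343/137.20
= 2.50×


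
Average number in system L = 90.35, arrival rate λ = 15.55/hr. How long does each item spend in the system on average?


Little's law: L = λW → W = L / λ
= 90.35 / 15.55
= 5.81 hours


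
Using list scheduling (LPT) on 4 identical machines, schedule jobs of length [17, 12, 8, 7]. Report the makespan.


Jobs (LPT sorted): [17, 12, 8, 7]
Machines: 4
  J=17 → Machine 1 (load: 0+17=17)
  J=12 → Machine 2 (load: 0+12=12)
  J=8 → Machine 3 (load: 0+8=8)
  J=7 → Machine 4 (load: 0+7=7)
Machine loads: [17, 12, 8, 7]
Makespan = max = 17 time units


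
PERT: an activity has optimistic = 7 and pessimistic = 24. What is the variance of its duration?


σ² = ((p - o) / 6)² = (p - o)² / 36
= (24 - 7)² / 36
= 17² / 36
= 289 / 36
= 8.0278


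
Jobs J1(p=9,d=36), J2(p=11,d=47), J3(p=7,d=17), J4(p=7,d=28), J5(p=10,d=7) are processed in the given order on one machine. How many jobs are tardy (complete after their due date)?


Completion vs due date:
  J1: C=9, d=36 → on time
  J2: C=20, d=47 → on time
  J3: C=27, d=17 → TARDY
  J4: C=34, d=28 → TARDY
  J5: C=44, d=7 → TARDY
Tardy jobs: J3, J4, J5
Count = 3


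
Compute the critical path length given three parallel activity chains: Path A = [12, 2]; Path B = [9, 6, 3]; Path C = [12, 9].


Path A: 12 + 2 = 14
Path B: 9 + 6 + 3 = 18
Path C: 12 + 9 = 21
Critical path = longest = max(14, 18, 21)
= 21 (Path C)


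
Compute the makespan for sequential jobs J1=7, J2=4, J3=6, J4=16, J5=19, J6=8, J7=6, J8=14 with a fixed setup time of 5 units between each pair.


Makespan = Σ processing + (n-1) × setup
= (7 + 4 + 6 + 16 + 19 + 8 + 6 + 14) + (8-1)×5
= 80 + 35
= 115 time units


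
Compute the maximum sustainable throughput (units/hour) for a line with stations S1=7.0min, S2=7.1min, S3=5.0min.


Bottleneck = longest station time
Station times: [7.0, 7.1, 5.0]
Max = 7.1 min
Rate = 60 / 7.1
= 8.45 units/hour (bottleneck: 7.1min)


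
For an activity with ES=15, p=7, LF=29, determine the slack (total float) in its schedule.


EF = ES + duration = 15 + 7 = 22
LS = LF - duration = 29 - 7 = 22
Total Float = LF - EF = 29 - 22
(or LS - ES = 22 - 15)
= 7


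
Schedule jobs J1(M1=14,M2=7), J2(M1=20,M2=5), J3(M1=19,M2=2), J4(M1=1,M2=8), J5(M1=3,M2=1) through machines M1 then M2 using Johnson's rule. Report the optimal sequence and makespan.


Johnson's rule:
Group 1 (M1≤M2, sort by M1): ['J4']
Group 2 (M1>M2, sort desc M2): ['J1', 'J2', 'J3', 'J5']
Sequence: J4 → J1 → J2 → J3 → J5
Makespan calculation:
  J4: M1 done=1, M2 done=9
  J1: M1 done=15, M2 done=22
  J2: M1 done=35, M2 done=40
  J3: M1 done=54, M2 done=56
  J5: M1 done=57, M2 done=58
= Sequence: J4 → J1 → J2 → J3 → J5, Makespan: 58


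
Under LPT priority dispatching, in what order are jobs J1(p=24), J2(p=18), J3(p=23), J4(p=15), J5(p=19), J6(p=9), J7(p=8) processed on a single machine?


LPT: sort by longest processing time first
  J1: p=24
  J3: p=23
  J5: p=19
  J2: p=18
  J4: p=15
  J6: p=9
  J7: p=8
Order: J1 → J3 → J5 → J2 → J4 → J6 → J7


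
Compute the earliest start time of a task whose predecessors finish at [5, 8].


ES = max of all predecessor completion times
Predecessors: [5, 8]
ES = max(5, 8)
= 8


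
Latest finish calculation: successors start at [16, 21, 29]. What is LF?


LF = min of all successor start times
Successors start at: [16, 21, 29]
LF = min(16, 21, 29)
= 16


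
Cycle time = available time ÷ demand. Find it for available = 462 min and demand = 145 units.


Cycle time = available time / demand
= 462 / 145
= 3.19 min/unit


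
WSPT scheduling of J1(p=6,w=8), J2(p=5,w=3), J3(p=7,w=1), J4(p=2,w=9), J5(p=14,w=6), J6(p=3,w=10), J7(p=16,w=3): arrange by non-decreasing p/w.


WSPT (Smith's rule): sort by p/w ascending
  J4: p/w = 2/9 = 0.222
  J6: p/w = 3/10 = 0.300
  J1: p/w = 6/8 = 0.750
  J2: p/w = 5/3 = 1.667
  J5: p/w = 14/6 = 2.333
  J7: p/w = 16/3 = 5.333
  J3: p/w = 7/1 = 7.000
Order: J4 → J6 → J1 → J2 → J5 → J7 → J3


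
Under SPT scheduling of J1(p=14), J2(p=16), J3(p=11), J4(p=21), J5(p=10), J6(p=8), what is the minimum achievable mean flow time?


SPT order: J6 → J5 → J3 → J1 → J2 → J4
Completion times:
  J6: C=8
  J5: C=18
  J3: C=29
  J1: C=43
  J2: C=59
  J4: C=80
Sum = 237, n = 6
Mean flow = 237/6
= 39.50


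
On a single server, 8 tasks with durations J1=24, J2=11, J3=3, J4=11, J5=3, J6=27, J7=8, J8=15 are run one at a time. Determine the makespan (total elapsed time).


Sequential makespan: sum all processing times
= 24 + 11 + 3 + 11 + 3 + 27 + 8 + 15
= 102 time units


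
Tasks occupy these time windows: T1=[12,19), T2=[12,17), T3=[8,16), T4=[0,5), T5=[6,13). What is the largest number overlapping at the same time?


Check each time point for overlaps:
  t=12: 4 tasks active (T1, T2, T3, T5)
Max concurrent = 4


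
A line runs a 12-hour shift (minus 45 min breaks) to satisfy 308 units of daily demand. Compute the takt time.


Available = 12×60 - 45 = 675 min
Takt time = 675 / 308
= 2.19 min/unit


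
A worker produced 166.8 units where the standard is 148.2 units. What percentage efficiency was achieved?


Efficiency = (actual / standard) × 100
= (166.8 / 148.2) × 100
= 112.6%


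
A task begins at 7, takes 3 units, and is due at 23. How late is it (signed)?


Completion = 7 + 3 = 10
Lateness = C - d = 10 - 23
= -13


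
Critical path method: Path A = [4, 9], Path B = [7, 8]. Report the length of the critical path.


Path A: 4 + 9 = 13
Path B: 7 + 8 = 15
Critical path = longest = max(13, 15)
= 15 (Path B)


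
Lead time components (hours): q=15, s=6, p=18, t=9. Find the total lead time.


Lead time = queue + setup + processing + transit
= 15 + 6 + 18 + 9
= 48 hours


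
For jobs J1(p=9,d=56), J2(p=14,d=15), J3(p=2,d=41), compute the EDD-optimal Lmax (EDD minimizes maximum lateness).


EDD order: J2 → J3 → J1
Completion and lateness:
  J2: C=14, d=15, L=14-15=-1
  J3: C=16, d=41, L=16-41=-25
  J1: C=25, d=56, L=25-56=-31
Lmax = max(-1, -25, -31)
= -1


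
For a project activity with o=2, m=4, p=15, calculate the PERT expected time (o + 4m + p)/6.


te = (o + 4m + p) / 6
= (2 + 4×4 + 15) / 6
= (2 + 16 + 15) / 6
= 33 / 6
= 5.50


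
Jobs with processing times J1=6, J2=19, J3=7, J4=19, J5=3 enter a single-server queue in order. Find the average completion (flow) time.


Completion times:
  J1: completes at 6
  J2: completes at 25
  J3: completes at 32
  J4: completes at 51
  J5: completes at 54
Sum = 168
Average = 168/5
= 33.60


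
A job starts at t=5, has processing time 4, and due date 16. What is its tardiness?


Completion = start + processing = 5 + 4 = 9
Tardiness = max(0, C - d) = max(0, 9 - 16)
= max(0, -7)
= 0


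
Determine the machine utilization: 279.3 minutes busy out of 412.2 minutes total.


Utilization = busy / total × 100
= 279.3 / 412.2 × 100
= 67.8%


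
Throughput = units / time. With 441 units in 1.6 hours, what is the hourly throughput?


Throughput = units / time
= 441 / 1.6
= 275.6 units/hour


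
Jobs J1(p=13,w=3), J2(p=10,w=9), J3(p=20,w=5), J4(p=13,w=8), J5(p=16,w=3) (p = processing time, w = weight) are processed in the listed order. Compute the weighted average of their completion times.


Completion times:
  J1: C=13, w×C=3×13=39
  J2: C=23, w×C=9×23=207
  J3: C=43, w×C=5×43=215
  J4: C=56, w×C=8×56=448
  J5: C=72, w×C=3×72=216
Sum w×C = 1125
Sum w = 28
Weighted avg = 1125/28
= 40.18


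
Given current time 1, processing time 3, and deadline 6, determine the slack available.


Slack = due - current_time - processing
= 6 - 1 - 3
= 2


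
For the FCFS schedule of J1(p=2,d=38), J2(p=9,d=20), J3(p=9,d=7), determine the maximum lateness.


Lateness per job (L = C - d):
  J1: C=2, d=38, L=-36
  J2: C=11, d=20, L=-9
  J3: C=20, d=7, L=13
Lmax = max(-36, -9, 13)
= 13


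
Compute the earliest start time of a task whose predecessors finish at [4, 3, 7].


ES = max of all predecessor completion times
Predecessors: [4, 3, 7]
ES = max(4, 3, 7)
= 7


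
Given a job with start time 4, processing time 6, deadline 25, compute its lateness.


Completion = 4 + 6 = 10
Lateness = C - d = 10 - 25
= -15


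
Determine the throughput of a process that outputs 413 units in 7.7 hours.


Throughput = units / time
= 413 / 7.7
= 53.6 units/hour


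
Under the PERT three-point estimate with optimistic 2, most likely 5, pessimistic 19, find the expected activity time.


te = (o + 4m + p) / 6
= (2 + 4×5 + 19) / 6
= (2 + 20 + 19) / 6
= 41 / 6
= 6.83


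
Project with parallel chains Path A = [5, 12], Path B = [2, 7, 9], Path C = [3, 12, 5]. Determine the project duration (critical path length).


Path A: 5 + 12 = 17
Path B: 2 + 7 + 9 = 18
Path C: 3 + 12 + 5 = 20
Critical path = longest = max(17, 18, 20)
= 20 (Path C)


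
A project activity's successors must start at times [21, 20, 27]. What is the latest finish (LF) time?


LF = min of all successor start times
Successors start at: [21, 20, 27]
LF = min(21, 20, 27)
= 20


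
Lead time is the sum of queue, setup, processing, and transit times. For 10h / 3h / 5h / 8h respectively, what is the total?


Lead time = queue + setup + processing + transit
= 10 + 3 + 5 + 8
= 26 hours


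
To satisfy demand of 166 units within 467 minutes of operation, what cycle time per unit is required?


Cycle time = available time / demand
= 467 / 166
= 2.81 min/unit


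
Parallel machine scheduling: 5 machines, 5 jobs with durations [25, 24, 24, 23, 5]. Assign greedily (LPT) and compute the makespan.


Jobs (LPT sorted): [25, 24, 24, 23, 5]
Machines: 5
  J=25 → Machine 1 (load: 0+25=25)
  J=24 → Machine 2 (load: 0+24=24)
  J=24 → Machine 3 (load: 0+24=24)
  J=23 → Machine 4 (load: 0+23=23)
  J=5 → Machine 5 (load: 0+5=5)
Machine loads: [25, 24, 24, 23, 5]
Makespan = max = 25 time units


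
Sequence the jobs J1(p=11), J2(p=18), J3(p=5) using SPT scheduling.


SPT: sort by shortest processing time
  J3: p=5
  J1: p=11
  J2: p=18
Order: J3 → J1 → J2


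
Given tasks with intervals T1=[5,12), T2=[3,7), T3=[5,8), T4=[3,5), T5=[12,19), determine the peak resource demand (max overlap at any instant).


Check each time point for overlaps:
  t=5: 3 tasks active (T1, T2, T3)
Max concurrent = 3


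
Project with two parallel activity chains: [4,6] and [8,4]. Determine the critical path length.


Path A: 4 + 6 = 10
Path B: 8 + 4 = 12
Critical path = longest = max(10, 12)
= 12 (Path B)


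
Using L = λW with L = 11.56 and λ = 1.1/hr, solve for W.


Little's law: L = λW → W = L / λ
= 11.56 / 1.1
= 10.51 hours


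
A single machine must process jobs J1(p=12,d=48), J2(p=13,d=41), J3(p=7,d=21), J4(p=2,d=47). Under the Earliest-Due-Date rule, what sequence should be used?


EDD: sort by earliest due date
  J3: d=21, p=7
  J2: d=41, p=13
  J4: d=47, p=2
  J1: d=48, p=12
Order: J3 → J2 → J4 → J1


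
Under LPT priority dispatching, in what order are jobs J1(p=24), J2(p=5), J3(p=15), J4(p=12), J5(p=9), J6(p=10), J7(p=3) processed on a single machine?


LPT: sort by longest processing time first
  J1: p=24
  J3: p=15
  J4: p=12
  J6: p=10
  J5: p=9
  J2: p=5
  J7: p=3
Order: J1 → J3 → J4 → J6 → J5 → J2 → J7


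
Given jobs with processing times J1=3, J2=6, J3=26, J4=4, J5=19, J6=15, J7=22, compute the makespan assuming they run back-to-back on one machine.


Sequential makespan: sum all processing times
= 3 + 6 + 26 + 4 + 19 + 15 + 22
= 95 time units


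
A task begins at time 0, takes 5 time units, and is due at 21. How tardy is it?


Completion = start + processing = 0 + 5 = 5
Tardiness = max(0, C - d) = max(0, 5 - 21)
= max(0, -16)
= 0


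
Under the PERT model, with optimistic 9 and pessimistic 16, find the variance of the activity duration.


σ² = ((p - o) / 6)² = (p - o)² / 36
= (16 - 9)² / 36
= 7² / 36
= 49 / 36
= 1.3611


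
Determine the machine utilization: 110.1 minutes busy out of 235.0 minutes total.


Utilization = busy / total × 100
= 110.1 / 235.0 × 100
= 46.9%


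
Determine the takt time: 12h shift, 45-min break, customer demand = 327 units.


Available = 12×60 - 45 = 675 min
Takt time = 675 / 327
= 2.06 min/unit


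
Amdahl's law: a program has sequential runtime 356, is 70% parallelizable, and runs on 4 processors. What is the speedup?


Amdahl's law: T_p = T × ((1-p) + p/N)
= 356 × ((1-0.7) + 0.7/4)
= 356 × (0.30 + 0.1750)
= 356 × 0.4750
= 169.10
Speedup = 356/169.10
= 2.11×


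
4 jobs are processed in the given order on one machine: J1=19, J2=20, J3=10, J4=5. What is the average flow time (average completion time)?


Completion times:
  J1: completes at 19
  J2: completes at 39
  J3: completes at 49
  J4: completes at 54
Sum = 161
Average = 161/4
= 40.25


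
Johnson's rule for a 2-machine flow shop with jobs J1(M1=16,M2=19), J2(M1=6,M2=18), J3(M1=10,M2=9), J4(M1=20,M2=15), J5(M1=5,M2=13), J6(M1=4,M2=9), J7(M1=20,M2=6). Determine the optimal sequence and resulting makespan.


Johnson's rule:
Group 1 (M1≤M2, sort by M1): ['J6', 'J5', 'J2', 'J1']
Group 2 (M1>M2, sort desc M2): ['J4', 'J3', 'J7']
Sequence: J6 → J5 → J2 → J1 → J4 → J3 → J7
Makespan calculation:
  J6: M1 done=4, M2 done=13
  J5: M1 done=9, M2 done=26
  J2: M1 done=15, M2 done=44
  J1: M1 done=31, M2 done=63
  J4: M1 done=51, M2 done=78
  J3: M1 done=61, M2 done=87
  J7: M1 done=81, M2 done=93
= Sequence: J6 → J5 → J2 → J1 → J4 → J3 → J7, Makespan: 93


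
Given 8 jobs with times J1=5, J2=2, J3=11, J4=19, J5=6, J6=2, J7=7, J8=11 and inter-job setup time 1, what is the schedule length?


Makespan = Σ processing + (n-1) × setup
= (5 + 2 + 11 + 19 + 6 + 2 + 7 + 11) + (8-1)×1
= 63 + 7
= 70 time units


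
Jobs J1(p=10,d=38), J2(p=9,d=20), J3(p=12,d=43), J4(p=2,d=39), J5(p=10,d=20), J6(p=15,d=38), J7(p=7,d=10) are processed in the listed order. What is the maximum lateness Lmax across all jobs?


Lateness per job (L = C - d):
  J1: C=10, d=38, L=-28
  J2: C=19, d=20, L=-1
  J3: C=31, d=43, L=-12
  J4: C=33, d=39, L=-6
  J5: C=43, d=20, L=23
  J6: C=58, d=38, L=20
  J7: C=65, d=10, L=55
Lmax = max(-28, -1, -12, -6, 23, 20, 55)
= 55


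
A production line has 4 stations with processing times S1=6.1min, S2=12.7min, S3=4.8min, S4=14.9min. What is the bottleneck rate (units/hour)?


Bottleneck = longest station time
Station times: [6.1, 12.7, 4.8, 14.9]
Max = 14.9 min
Rate = 60 / 14.9
= 4.03 units/hour (bottleneck: 14.9min)


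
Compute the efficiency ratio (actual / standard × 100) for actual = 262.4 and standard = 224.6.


Efficiency = (actual / standard) × 100
= (262.4 / 224.6) × 100
= 116.8%


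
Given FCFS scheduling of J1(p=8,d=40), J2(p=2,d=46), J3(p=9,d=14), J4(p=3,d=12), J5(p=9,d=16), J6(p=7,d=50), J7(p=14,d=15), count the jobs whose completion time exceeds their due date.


Completion vs due date:
  J1: C=8, d=40 → on time
  J2: C=10, d=46 → on time
  J3: C=19, d=14 → TARDY
  J4: C=22, d=12 → TARDY
  J5: C=31, d=16 → TARDY
  J6: C=38, d=50 → on time
  J7: C=52, d=15 → TARDY
Tardy jobs: J3, J4, J5, J7
Count = 4


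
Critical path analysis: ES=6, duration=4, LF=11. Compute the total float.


EF = ES + duration = 6 + 4 = 10
LS = LF - duration = 11 - 4 = 7
Total Float = LF - EF = 11 - 10
(or LS - ES = 7 - 6)
= 1


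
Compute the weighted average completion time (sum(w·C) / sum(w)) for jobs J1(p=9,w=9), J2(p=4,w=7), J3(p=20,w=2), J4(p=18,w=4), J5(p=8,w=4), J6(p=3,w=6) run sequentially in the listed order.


Completion times:
  J1: C=9, w×C=9×9=81
  J2: C=13, w×C=7×13=91
  J3: C=33, w×C=2×33=66
  J4: C=51, w×C=4×51=204
  J5: C=59, w×C=4×59=236
  J6: C=62, w×C=6×62=372
Sum w×C = 1050
Sum w = 32
Weighted avg = 1050/32
= 32.81


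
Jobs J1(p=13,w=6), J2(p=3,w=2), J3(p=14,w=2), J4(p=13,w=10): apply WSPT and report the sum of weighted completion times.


WSPT order (by p/w): J4 → J2 → J1 → J3
  J4: C=13, w·C=10×13=130
  J2: C=16, w·C=2×16=32
  J1: C=29, w·C=6×29=174
  J3: C=43, w·C=2×43=86
Σ w·C = 422
= 422


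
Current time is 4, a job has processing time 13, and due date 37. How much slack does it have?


Slack = due - current_time - processing
= 37 - 4 - 13
= 20


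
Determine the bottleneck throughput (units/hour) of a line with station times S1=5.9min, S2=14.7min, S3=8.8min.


Bottleneck = longest station time
Station times: [5.9, 14.7, 8.8]
Max = 14.7 min
Rate = 60 / 14.7
= 4.08 units/hour (bottleneck: 14.7min)


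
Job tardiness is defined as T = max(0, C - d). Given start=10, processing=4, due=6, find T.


Completion = start + processing = 10 + 4 = 14
Tardiness = max(0, C - d) = max(0, 14 - 6)
= max(0, 8)
= 8


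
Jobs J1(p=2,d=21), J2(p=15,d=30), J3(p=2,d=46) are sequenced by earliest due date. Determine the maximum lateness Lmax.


EDD order: J1 → J2 → J3
Completion and lateness:
  J1: C=2, d=21, L=2-21=-19
  J2: C=17, d=30, L=17-30=-13
  J3: C=19, d=46, L=19-46=-27
Lmax = max(-19, -13, -27)
= -13


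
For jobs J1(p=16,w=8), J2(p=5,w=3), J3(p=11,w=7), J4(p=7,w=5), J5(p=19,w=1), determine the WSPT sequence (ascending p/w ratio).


WSPT (Smith's rule): sort by p/w ascending
  J4: p/w = 7/5 = 1.400
  J3: p/w = 11/7 = 1.571
  J2: p/w = 5/3 = 1.667
  J1: p/w = 16/8 = 2.000
  J5: p/w = 19/1 = 19.000
Order: J4 → J3 → J2 → J1 → J5


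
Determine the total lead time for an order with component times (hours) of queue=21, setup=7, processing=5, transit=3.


Lead time = queue + setup + processing + transit
= 21 + 7 + 5 + 3
= 36 hours


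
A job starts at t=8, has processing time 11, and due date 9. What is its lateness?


Completion = 8 + 11 = 19
Lateness = C - d = 19 - 9
= 10


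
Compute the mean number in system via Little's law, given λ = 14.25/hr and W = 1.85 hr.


Little's law: L = λ × W
= 14.25 × 1.85
= 26.36


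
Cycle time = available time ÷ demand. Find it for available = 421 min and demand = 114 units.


Cycle time = available time / demand
= 421 / 114
= 3.69 min/unit


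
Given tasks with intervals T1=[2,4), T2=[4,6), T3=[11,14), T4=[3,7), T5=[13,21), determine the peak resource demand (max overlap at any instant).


Check each time point for overlaps:
  t=3: 2 tasks active (T1, T4)
Max concurrent = 2


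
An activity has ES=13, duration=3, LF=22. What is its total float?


EF = ES + duration = 13 + 3 = 16
LS = LF - duration = 22 - 3 = 19
Total Float = LF - EF = 22 - 16
(or LS - ES = 19 - 13)
= 6


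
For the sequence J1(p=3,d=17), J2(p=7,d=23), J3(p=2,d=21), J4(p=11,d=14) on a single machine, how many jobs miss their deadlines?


Completion vs due date:
  J1: C=3, d=17 → on time
  J2: C=10, d=23 → on time
  J3: C=12, d=21 → on time
  J4: C=23, d=14 → TARDY
Tardy jobs: J4
Count = 1


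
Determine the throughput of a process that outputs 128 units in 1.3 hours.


Throughput = units / time
= 128 / 1.3
= 98.5 units/hour


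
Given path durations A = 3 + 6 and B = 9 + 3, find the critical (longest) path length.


Path A: 3 + 6 = 9
Path B: 9 + 3 = 12
Critical path = longest = max(9, 12)
= 12 (Path B)


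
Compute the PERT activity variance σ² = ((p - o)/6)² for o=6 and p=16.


σ² = ((p - o) / 6)² = (p - o)² / 36
= (16 - 6)² / 36
= 10² / 36
= 100 / 36
= 2.7778


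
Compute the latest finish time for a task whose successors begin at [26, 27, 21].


LF = min of all successor start times
Successors start at: [26, 27, 21]
LF = min(26, 27, 21)
= 21


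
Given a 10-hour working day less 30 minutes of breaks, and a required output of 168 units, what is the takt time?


Available = 10×60 - 30 = 570 min
Takt time = 570 / 168
= 3.39 min/unit


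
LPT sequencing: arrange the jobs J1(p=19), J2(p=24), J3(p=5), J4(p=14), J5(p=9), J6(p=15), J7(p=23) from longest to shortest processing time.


LPT: sort by longest processing time first
  J2: p=24
  J7: p=23
  J1: p=19
  J6: p=15
  J4: p=14
  J5: p=9
  J3: p=5
Order: J2 → J7 → J1 → J6 → J4 → J5 → J3


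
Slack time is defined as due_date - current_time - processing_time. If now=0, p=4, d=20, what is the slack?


Slack = due - current_time - processing
= 20 - 0 - 4
= 16


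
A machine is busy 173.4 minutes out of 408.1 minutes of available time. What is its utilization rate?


Utilization = busy / total × 100
= 173.4 / 408.1 × 100
= 42.5%


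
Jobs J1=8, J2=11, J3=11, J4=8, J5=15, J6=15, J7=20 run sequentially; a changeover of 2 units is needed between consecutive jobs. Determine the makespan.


Makespan = Σ processing + (n-1) × setup
= (8 + 11 + 11 + 8 + 15 + 15 + 20) + (7-1)×2
= 88 + 12
= 100 time units


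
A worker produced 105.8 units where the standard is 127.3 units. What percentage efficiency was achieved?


Efficiency = (actual / standard) × 100
= (105.8 / 127.3) × 100
= 83.1%


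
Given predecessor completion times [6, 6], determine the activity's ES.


ES = max of all predecessor completion times
Predecessors: [6, 6]
ES = max(6, 6)
= 6


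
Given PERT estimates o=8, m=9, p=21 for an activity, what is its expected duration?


te = (o + 4m + p) / 6
= (8 + 4×9 + 21) / 6
= (8 + 36 + 21) / 6
= 65 / 6
= 10.83


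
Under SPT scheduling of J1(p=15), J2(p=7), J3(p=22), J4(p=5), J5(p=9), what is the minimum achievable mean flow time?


SPT order: J4 → J2 → J5 → J1 → J3
Completion times:
  J4: C=5
  J2: C=12
  J5: C=21
  J1: C=36
  J3: C=58
Sum = 132, n = 5
Mean flow = 132/5
= 26.40


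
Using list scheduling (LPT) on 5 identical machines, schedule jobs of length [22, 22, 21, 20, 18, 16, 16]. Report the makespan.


Jobs (LPT sorted): [22, 22, 21, 20, 18, 16, 16]
Machines: 5
  J=22 → Machine 1 (load: 0+22=22)
  J=22 → Machine 2 (load: 0+22=22)
  J=21 → Machine 3 (load: 0+21=21)
  J=20 → Machine 4 (load: 0+20=20)
  J=18 → Machine 5 (load: 0+18=18)
  J=16 → Machine 5 (load: 18+16=34)
  J=16 → Machine 4 (load: 20+16=36)
Machine loads: [22, 22, 21, 36, 34]
Makespan = max = 36 time units


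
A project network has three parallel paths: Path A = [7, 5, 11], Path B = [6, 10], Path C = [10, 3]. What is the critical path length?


Path A: 7 + 5 + 11 = 23
Path B: 6 + 10 = 16
Path C: 10 + 3 = 13
Critical path = longest = max(23, 16, 13)
= 23 (Path A)


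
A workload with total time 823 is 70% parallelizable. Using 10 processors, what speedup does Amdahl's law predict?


Amdahl's law: T_p = T × ((1-p) + p/N)
= 823 × ((1-0.7) + 0.7/10)
= 823 × (0.30 + 0.0700)
= 823 × 0.3700
= 304.51
Speedup = 823/304.51
= 2.70×


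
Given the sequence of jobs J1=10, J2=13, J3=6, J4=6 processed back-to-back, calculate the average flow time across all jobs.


Completion times:
  J1: completes at 10
  J2: completes at 23
  J3: completes at 29
  J4: completes at 35
Sum = 97
Average = 97/4
= 24.25


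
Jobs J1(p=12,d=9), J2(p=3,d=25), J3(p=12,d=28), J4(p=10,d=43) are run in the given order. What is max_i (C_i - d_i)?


Lateness per job (L = C - d):
  J1: C=12, d=9, L=3
  J2: C=15, d=25, L=-10
  J3: C=27, d=28, L=-1
  J4: C=37, d=43, L=-6
Lmax = max(3, -10, -1, -6)
= 3


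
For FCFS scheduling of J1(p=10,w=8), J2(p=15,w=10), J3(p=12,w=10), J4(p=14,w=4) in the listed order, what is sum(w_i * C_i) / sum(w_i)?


Completion times:
  J1: C=10, w×C=8×10=80
  J2: C=25, w×C=10×25=250
  J3: C=37, w×C=10×37=370
  J4: C=51, w×C=4×51=204
Sum w×C = 904
Sum w = 32
Weighted avg = 904/32
= 28.25


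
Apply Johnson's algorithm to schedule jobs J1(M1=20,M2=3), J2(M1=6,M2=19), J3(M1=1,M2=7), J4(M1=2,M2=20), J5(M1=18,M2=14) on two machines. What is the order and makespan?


Johnson's rule:
Group 1 (M1≤M2, sort by M1): ['J3', 'J4', 'J2']
Group 2 (M1>M2, sort desc M2): ['J5', 'J1']
Sequence: J3 → J4 → J2 → J5 → J1
Makespan calculation:
  J3: M1 done=1, M2 done=8
  J4: M1 done=3, M2 done=28
  J2: M1 done=9, M2 done=47
  J5: M1 done=27, M2 done=61
  J1: M1 done=47, M2 done=64
= Sequence: J3 → J4 → J2 → J5 → J1, Makespan: 64


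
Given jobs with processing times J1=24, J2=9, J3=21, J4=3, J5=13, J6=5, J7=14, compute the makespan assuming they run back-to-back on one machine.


Sequential makespan: sum all processing times
= 24 + 9 + 21 + 3 + 13 + 5 + 14
= 89 time units
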